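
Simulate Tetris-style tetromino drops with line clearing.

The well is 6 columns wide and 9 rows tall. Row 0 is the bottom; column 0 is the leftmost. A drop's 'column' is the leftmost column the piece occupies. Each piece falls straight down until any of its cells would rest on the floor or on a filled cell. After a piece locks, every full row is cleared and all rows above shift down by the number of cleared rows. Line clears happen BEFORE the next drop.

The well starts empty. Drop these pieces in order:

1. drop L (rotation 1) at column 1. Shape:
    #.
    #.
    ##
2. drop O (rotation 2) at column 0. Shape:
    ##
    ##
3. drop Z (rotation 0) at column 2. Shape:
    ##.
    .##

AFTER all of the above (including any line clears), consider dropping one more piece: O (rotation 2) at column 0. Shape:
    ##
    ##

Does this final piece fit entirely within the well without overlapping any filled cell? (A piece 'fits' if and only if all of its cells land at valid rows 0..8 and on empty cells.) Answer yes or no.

Answer: yes

Derivation:
Drop 1: L rot1 at col 1 lands with bottom-row=0; cleared 0 line(s) (total 0); column heights now [0 3 1 0 0 0], max=3
Drop 2: O rot2 at col 0 lands with bottom-row=3; cleared 0 line(s) (total 0); column heights now [5 5 1 0 0 0], max=5
Drop 3: Z rot0 at col 2 lands with bottom-row=0; cleared 0 line(s) (total 0); column heights now [5 5 2 2 1 0], max=5
Test piece O rot2 at col 0 (width 2): heights before test = [5 5 2 2 1 0]; fits = True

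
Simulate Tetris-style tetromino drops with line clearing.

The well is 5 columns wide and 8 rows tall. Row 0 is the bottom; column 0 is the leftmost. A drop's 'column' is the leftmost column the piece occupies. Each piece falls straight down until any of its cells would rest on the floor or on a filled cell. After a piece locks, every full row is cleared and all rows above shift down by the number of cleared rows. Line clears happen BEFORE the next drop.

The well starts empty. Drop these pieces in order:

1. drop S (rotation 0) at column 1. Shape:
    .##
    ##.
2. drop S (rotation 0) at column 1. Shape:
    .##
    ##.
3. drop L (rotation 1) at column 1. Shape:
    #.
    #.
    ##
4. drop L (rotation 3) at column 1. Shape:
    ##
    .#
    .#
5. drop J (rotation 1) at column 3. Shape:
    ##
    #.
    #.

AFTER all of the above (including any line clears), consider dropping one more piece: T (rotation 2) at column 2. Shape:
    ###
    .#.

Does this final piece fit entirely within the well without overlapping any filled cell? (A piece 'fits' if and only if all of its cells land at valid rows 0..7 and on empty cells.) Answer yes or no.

Answer: no

Derivation:
Drop 1: S rot0 at col 1 lands with bottom-row=0; cleared 0 line(s) (total 0); column heights now [0 1 2 2 0], max=2
Drop 2: S rot0 at col 1 lands with bottom-row=2; cleared 0 line(s) (total 0); column heights now [0 3 4 4 0], max=4
Drop 3: L rot1 at col 1 lands with bottom-row=4; cleared 0 line(s) (total 0); column heights now [0 7 5 4 0], max=7
Drop 4: L rot3 at col 1 lands with bottom-row=5; cleared 0 line(s) (total 0); column heights now [0 8 8 4 0], max=8
Drop 5: J rot1 at col 3 lands with bottom-row=4; cleared 0 line(s) (total 0); column heights now [0 8 8 7 7], max=8
Test piece T rot2 at col 2 (width 3): heights before test = [0 8 8 7 7]; fits = False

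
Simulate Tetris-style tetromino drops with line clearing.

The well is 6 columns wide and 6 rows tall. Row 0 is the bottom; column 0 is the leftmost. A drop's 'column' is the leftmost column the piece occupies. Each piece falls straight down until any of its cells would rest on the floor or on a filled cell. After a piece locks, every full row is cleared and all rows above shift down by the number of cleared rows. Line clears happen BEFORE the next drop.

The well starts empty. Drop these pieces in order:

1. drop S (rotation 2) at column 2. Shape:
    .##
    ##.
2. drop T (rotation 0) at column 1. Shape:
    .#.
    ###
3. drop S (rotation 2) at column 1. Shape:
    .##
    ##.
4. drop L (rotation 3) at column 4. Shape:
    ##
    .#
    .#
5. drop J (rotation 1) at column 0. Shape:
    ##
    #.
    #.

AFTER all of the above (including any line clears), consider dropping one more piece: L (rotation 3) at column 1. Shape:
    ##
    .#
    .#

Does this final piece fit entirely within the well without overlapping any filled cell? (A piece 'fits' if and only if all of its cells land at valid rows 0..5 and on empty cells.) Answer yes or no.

Answer: no

Derivation:
Drop 1: S rot2 at col 2 lands with bottom-row=0; cleared 0 line(s) (total 0); column heights now [0 0 1 2 2 0], max=2
Drop 2: T rot0 at col 1 lands with bottom-row=2; cleared 0 line(s) (total 0); column heights now [0 3 4 3 2 0], max=4
Drop 3: S rot2 at col 1 lands with bottom-row=4; cleared 0 line(s) (total 0); column heights now [0 5 6 6 2 0], max=6
Drop 4: L rot3 at col 4 lands with bottom-row=0; cleared 0 line(s) (total 0); column heights now [0 5 6 6 3 3], max=6
Drop 5: J rot1 at col 0 lands with bottom-row=3; cleared 0 line(s) (total 0); column heights now [6 6 6 6 3 3], max=6
Test piece L rot3 at col 1 (width 2): heights before test = [6 6 6 6 3 3]; fits = False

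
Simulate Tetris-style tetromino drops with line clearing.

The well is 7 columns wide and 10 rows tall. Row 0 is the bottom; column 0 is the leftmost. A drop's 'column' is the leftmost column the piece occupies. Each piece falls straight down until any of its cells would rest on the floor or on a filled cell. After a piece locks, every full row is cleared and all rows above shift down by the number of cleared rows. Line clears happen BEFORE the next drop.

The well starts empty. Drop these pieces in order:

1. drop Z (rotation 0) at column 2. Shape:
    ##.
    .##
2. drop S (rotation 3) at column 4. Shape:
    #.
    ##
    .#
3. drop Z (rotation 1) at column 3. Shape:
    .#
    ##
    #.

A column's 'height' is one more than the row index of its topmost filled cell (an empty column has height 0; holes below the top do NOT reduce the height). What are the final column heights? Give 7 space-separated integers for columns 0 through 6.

Answer: 0 0 2 4 5 2 0

Derivation:
Drop 1: Z rot0 at col 2 lands with bottom-row=0; cleared 0 line(s) (total 0); column heights now [0 0 2 2 1 0 0], max=2
Drop 2: S rot3 at col 4 lands with bottom-row=0; cleared 0 line(s) (total 0); column heights now [0 0 2 2 3 2 0], max=3
Drop 3: Z rot1 at col 3 lands with bottom-row=2; cleared 0 line(s) (total 0); column heights now [0 0 2 4 5 2 0], max=5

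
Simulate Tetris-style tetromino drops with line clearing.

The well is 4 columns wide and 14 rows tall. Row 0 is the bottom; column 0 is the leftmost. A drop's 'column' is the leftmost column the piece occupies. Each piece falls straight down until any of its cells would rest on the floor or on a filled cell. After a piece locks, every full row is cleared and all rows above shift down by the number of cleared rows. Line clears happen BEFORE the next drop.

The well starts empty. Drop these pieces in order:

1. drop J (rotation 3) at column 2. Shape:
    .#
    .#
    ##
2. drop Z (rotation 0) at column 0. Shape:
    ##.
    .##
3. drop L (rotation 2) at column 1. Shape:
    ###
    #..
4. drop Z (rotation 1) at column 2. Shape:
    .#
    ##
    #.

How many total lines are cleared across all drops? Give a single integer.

Answer: 0

Derivation:
Drop 1: J rot3 at col 2 lands with bottom-row=0; cleared 0 line(s) (total 0); column heights now [0 0 1 3], max=3
Drop 2: Z rot0 at col 0 lands with bottom-row=1; cleared 0 line(s) (total 0); column heights now [3 3 2 3], max=3
Drop 3: L rot2 at col 1 lands with bottom-row=3; cleared 0 line(s) (total 0); column heights now [3 5 5 5], max=5
Drop 4: Z rot1 at col 2 lands with bottom-row=5; cleared 0 line(s) (total 0); column heights now [3 5 7 8], max=8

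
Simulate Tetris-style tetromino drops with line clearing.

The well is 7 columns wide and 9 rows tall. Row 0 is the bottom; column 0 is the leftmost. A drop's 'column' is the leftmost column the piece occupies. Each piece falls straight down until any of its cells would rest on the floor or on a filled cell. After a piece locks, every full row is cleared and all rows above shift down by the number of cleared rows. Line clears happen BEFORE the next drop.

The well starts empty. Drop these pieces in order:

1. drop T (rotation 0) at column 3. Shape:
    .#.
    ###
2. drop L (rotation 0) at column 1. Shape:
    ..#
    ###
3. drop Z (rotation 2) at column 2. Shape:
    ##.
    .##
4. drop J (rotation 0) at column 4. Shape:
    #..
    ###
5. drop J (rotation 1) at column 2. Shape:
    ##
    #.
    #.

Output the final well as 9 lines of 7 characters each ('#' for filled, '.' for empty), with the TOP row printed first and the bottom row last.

Answer: .......
..##...
..#....
..#.#..
..#####
...##..
...#...
.####..
...###.

Derivation:
Drop 1: T rot0 at col 3 lands with bottom-row=0; cleared 0 line(s) (total 0); column heights now [0 0 0 1 2 1 0], max=2
Drop 2: L rot0 at col 1 lands with bottom-row=1; cleared 0 line(s) (total 0); column heights now [0 2 2 3 2 1 0], max=3
Drop 3: Z rot2 at col 2 lands with bottom-row=3; cleared 0 line(s) (total 0); column heights now [0 2 5 5 4 1 0], max=5
Drop 4: J rot0 at col 4 lands with bottom-row=4; cleared 0 line(s) (total 0); column heights now [0 2 5 5 6 5 5], max=6
Drop 5: J rot1 at col 2 lands with bottom-row=5; cleared 0 line(s) (total 0); column heights now [0 2 8 8 6 5 5], max=8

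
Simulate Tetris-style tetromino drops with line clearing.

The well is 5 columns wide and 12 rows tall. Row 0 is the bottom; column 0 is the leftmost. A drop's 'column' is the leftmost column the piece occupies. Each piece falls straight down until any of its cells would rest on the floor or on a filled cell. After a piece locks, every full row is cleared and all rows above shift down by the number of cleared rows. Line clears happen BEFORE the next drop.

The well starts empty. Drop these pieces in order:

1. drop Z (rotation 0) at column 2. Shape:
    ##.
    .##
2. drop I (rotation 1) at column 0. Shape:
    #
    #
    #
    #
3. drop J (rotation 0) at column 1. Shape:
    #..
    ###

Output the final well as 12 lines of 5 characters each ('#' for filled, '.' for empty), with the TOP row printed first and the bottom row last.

Answer: .....
.....
.....
.....
.....
.....
.....
.....
##...
####.
#.##.
#..##

Derivation:
Drop 1: Z rot0 at col 2 lands with bottom-row=0; cleared 0 line(s) (total 0); column heights now [0 0 2 2 1], max=2
Drop 2: I rot1 at col 0 lands with bottom-row=0; cleared 0 line(s) (total 0); column heights now [4 0 2 2 1], max=4
Drop 3: J rot0 at col 1 lands with bottom-row=2; cleared 0 line(s) (total 0); column heights now [4 4 3 3 1], max=4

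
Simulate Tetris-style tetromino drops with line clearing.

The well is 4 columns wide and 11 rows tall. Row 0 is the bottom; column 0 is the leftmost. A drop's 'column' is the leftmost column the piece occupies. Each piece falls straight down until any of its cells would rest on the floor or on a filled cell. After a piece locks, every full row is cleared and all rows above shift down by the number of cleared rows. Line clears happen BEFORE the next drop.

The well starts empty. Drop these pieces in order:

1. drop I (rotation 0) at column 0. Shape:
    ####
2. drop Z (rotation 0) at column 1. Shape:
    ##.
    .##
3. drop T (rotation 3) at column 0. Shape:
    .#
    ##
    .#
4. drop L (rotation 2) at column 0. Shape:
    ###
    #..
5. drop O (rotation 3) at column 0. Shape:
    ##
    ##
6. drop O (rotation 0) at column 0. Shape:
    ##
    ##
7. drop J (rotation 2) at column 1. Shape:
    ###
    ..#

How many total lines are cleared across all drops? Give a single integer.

Drop 1: I rot0 at col 0 lands with bottom-row=0; cleared 1 line(s) (total 1); column heights now [0 0 0 0], max=0
Drop 2: Z rot0 at col 1 lands with bottom-row=0; cleared 0 line(s) (total 1); column heights now [0 2 2 1], max=2
Drop 3: T rot3 at col 0 lands with bottom-row=2; cleared 0 line(s) (total 1); column heights now [4 5 2 1], max=5
Drop 4: L rot2 at col 0 lands with bottom-row=4; cleared 0 line(s) (total 1); column heights now [6 6 6 1], max=6
Drop 5: O rot3 at col 0 lands with bottom-row=6; cleared 0 line(s) (total 1); column heights now [8 8 6 1], max=8
Drop 6: O rot0 at col 0 lands with bottom-row=8; cleared 0 line(s) (total 1); column heights now [10 10 6 1], max=10
Drop 7: J rot2 at col 1 lands with bottom-row=9; cleared 0 line(s) (total 1); column heights now [10 11 11 11], max=11

Answer: 1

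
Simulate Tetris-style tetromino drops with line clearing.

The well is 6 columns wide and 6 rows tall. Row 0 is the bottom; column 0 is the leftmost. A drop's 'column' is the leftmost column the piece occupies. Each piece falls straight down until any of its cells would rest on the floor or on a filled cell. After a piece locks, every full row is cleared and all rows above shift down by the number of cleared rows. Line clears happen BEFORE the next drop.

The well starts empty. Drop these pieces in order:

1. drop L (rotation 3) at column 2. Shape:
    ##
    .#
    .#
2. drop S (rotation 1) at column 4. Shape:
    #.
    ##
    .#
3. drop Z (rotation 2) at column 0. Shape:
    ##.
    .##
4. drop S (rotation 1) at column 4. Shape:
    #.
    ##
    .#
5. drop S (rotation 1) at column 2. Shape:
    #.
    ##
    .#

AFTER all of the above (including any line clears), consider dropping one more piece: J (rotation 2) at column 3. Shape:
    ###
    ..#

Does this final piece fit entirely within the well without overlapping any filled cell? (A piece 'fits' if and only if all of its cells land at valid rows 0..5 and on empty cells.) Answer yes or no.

Answer: yes

Derivation:
Drop 1: L rot3 at col 2 lands with bottom-row=0; cleared 0 line(s) (total 0); column heights now [0 0 3 3 0 0], max=3
Drop 2: S rot1 at col 4 lands with bottom-row=0; cleared 0 line(s) (total 0); column heights now [0 0 3 3 3 2], max=3
Drop 3: Z rot2 at col 0 lands with bottom-row=3; cleared 0 line(s) (total 0); column heights now [5 5 4 3 3 2], max=5
Drop 4: S rot1 at col 4 lands with bottom-row=2; cleared 0 line(s) (total 0); column heights now [5 5 4 3 5 4], max=5
Drop 5: S rot1 at col 2 lands with bottom-row=3; cleared 0 line(s) (total 0); column heights now [5 5 6 5 5 4], max=6
Test piece J rot2 at col 3 (width 3): heights before test = [5 5 6 5 5 4]; fits = True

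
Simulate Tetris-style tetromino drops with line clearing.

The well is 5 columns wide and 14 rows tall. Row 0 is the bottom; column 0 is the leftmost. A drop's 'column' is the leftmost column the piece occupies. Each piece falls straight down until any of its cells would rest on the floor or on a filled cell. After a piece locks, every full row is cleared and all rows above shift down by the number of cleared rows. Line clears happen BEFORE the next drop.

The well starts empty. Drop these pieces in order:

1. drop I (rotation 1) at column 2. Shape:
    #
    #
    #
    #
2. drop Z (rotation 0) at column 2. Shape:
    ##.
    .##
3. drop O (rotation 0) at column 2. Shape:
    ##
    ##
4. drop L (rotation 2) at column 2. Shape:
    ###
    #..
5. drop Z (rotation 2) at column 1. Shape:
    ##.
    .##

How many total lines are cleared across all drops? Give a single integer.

Answer: 0

Derivation:
Drop 1: I rot1 at col 2 lands with bottom-row=0; cleared 0 line(s) (total 0); column heights now [0 0 4 0 0], max=4
Drop 2: Z rot0 at col 2 lands with bottom-row=3; cleared 0 line(s) (total 0); column heights now [0 0 5 5 4], max=5
Drop 3: O rot0 at col 2 lands with bottom-row=5; cleared 0 line(s) (total 0); column heights now [0 0 7 7 4], max=7
Drop 4: L rot2 at col 2 lands with bottom-row=7; cleared 0 line(s) (total 0); column heights now [0 0 9 9 9], max=9
Drop 5: Z rot2 at col 1 lands with bottom-row=9; cleared 0 line(s) (total 0); column heights now [0 11 11 10 9], max=11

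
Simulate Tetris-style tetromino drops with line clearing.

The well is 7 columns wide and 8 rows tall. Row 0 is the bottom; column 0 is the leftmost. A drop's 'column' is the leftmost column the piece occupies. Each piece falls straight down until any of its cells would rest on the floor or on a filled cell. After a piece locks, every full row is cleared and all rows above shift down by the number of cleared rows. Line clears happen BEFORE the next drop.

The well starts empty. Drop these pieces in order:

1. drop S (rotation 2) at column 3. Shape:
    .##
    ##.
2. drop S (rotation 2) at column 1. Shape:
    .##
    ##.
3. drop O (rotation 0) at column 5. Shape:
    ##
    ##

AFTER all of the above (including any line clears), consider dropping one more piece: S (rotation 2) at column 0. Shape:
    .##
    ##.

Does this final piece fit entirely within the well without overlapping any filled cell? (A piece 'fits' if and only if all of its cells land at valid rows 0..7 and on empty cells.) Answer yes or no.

Answer: yes

Derivation:
Drop 1: S rot2 at col 3 lands with bottom-row=0; cleared 0 line(s) (total 0); column heights now [0 0 0 1 2 2 0], max=2
Drop 2: S rot2 at col 1 lands with bottom-row=0; cleared 0 line(s) (total 0); column heights now [0 1 2 2 2 2 0], max=2
Drop 3: O rot0 at col 5 lands with bottom-row=2; cleared 0 line(s) (total 0); column heights now [0 1 2 2 2 4 4], max=4
Test piece S rot2 at col 0 (width 3): heights before test = [0 1 2 2 2 4 4]; fits = True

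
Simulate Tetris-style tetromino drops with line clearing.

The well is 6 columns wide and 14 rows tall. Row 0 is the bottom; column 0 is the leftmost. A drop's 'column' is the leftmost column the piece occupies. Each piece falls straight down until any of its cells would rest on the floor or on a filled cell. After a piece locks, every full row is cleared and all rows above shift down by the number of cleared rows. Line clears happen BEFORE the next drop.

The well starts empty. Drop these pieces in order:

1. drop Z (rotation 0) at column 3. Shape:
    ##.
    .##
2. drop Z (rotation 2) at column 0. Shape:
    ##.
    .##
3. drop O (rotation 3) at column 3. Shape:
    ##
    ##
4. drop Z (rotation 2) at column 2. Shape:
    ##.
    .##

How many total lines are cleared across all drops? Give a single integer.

Answer: 0

Derivation:
Drop 1: Z rot0 at col 3 lands with bottom-row=0; cleared 0 line(s) (total 0); column heights now [0 0 0 2 2 1], max=2
Drop 2: Z rot2 at col 0 lands with bottom-row=0; cleared 0 line(s) (total 0); column heights now [2 2 1 2 2 1], max=2
Drop 3: O rot3 at col 3 lands with bottom-row=2; cleared 0 line(s) (total 0); column heights now [2 2 1 4 4 1], max=4
Drop 4: Z rot2 at col 2 lands with bottom-row=4; cleared 0 line(s) (total 0); column heights now [2 2 6 6 5 1], max=6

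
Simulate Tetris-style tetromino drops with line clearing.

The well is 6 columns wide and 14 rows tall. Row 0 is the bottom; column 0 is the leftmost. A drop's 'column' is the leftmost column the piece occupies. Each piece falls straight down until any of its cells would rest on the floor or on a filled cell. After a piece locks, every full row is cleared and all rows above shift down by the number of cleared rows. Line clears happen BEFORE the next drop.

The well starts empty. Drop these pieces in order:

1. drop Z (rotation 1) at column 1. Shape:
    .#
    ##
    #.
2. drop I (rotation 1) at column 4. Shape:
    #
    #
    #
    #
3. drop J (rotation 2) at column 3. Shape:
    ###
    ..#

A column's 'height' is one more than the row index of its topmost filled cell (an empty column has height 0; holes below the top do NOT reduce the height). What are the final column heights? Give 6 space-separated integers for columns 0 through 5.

Drop 1: Z rot1 at col 1 lands with bottom-row=0; cleared 0 line(s) (total 0); column heights now [0 2 3 0 0 0], max=3
Drop 2: I rot1 at col 4 lands with bottom-row=0; cleared 0 line(s) (total 0); column heights now [0 2 3 0 4 0], max=4
Drop 3: J rot2 at col 3 lands with bottom-row=3; cleared 0 line(s) (total 0); column heights now [0 2 3 5 5 5], max=5

Answer: 0 2 3 5 5 5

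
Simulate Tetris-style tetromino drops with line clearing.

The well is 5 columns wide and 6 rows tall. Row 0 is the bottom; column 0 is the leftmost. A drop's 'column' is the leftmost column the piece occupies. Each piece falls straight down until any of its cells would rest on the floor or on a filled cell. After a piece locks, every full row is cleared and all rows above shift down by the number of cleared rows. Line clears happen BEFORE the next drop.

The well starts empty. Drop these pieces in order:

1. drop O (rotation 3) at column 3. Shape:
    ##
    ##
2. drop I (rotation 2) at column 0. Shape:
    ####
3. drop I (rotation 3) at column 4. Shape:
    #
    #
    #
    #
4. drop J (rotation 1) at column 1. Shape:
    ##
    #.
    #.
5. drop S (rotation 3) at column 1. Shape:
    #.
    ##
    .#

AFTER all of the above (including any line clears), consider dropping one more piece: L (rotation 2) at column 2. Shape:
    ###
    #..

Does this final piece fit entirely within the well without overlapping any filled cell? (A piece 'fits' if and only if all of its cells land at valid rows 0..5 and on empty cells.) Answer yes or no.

Drop 1: O rot3 at col 3 lands with bottom-row=0; cleared 0 line(s) (total 0); column heights now [0 0 0 2 2], max=2
Drop 2: I rot2 at col 0 lands with bottom-row=2; cleared 0 line(s) (total 0); column heights now [3 3 3 3 2], max=3
Drop 3: I rot3 at col 4 lands with bottom-row=2; cleared 1 line(s) (total 1); column heights now [0 0 0 2 5], max=5
Drop 4: J rot1 at col 1 lands with bottom-row=0; cleared 0 line(s) (total 1); column heights now [0 3 3 2 5], max=5
Drop 5: S rot3 at col 1 lands with bottom-row=3; cleared 0 line(s) (total 1); column heights now [0 6 5 2 5], max=6
Test piece L rot2 at col 2 (width 3): heights before test = [0 6 5 2 5]; fits = False

Answer: no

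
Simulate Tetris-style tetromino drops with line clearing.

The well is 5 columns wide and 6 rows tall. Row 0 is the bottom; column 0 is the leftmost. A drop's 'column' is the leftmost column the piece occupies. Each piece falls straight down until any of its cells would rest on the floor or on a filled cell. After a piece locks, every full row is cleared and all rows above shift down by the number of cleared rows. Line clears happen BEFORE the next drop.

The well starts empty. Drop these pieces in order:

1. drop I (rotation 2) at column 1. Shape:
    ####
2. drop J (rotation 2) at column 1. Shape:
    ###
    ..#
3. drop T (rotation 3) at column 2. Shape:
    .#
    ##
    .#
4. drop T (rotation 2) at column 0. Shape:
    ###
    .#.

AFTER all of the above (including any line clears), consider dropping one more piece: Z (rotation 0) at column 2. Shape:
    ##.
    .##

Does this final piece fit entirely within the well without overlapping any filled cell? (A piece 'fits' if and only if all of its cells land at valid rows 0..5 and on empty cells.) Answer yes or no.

Answer: no

Derivation:
Drop 1: I rot2 at col 1 lands with bottom-row=0; cleared 0 line(s) (total 0); column heights now [0 1 1 1 1], max=1
Drop 2: J rot2 at col 1 lands with bottom-row=1; cleared 0 line(s) (total 0); column heights now [0 3 3 3 1], max=3
Drop 3: T rot3 at col 2 lands with bottom-row=3; cleared 0 line(s) (total 0); column heights now [0 3 5 6 1], max=6
Drop 4: T rot2 at col 0 lands with bottom-row=4; cleared 0 line(s) (total 0); column heights now [6 6 6 6 1], max=6
Test piece Z rot0 at col 2 (width 3): heights before test = [6 6 6 6 1]; fits = False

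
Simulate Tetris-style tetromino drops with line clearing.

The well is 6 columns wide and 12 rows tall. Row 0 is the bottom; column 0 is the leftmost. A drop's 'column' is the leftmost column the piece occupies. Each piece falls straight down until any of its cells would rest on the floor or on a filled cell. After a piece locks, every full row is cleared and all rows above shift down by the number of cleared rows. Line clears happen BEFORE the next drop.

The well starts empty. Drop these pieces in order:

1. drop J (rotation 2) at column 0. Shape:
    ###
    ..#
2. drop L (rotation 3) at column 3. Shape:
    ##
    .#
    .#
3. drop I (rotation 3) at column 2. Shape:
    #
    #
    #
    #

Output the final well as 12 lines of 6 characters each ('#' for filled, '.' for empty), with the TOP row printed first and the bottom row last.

Drop 1: J rot2 at col 0 lands with bottom-row=0; cleared 0 line(s) (total 0); column heights now [2 2 2 0 0 0], max=2
Drop 2: L rot3 at col 3 lands with bottom-row=0; cleared 0 line(s) (total 0); column heights now [2 2 2 3 3 0], max=3
Drop 3: I rot3 at col 2 lands with bottom-row=2; cleared 0 line(s) (total 0); column heights now [2 2 6 3 3 0], max=6

Answer: ......
......
......
......
......
......
..#...
..#...
..#...
..###.
###.#.
..#.#.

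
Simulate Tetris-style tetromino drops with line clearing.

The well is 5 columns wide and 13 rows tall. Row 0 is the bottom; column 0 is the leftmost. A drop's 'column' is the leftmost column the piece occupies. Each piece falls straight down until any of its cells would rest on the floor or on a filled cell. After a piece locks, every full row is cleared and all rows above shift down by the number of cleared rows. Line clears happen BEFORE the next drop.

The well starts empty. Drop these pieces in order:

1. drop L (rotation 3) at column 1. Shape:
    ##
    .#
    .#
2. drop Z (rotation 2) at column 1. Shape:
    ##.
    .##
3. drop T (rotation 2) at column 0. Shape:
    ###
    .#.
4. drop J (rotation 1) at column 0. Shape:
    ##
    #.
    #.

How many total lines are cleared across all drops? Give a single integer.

Drop 1: L rot3 at col 1 lands with bottom-row=0; cleared 0 line(s) (total 0); column heights now [0 3 3 0 0], max=3
Drop 2: Z rot2 at col 1 lands with bottom-row=3; cleared 0 line(s) (total 0); column heights now [0 5 5 4 0], max=5
Drop 3: T rot2 at col 0 lands with bottom-row=5; cleared 0 line(s) (total 0); column heights now [7 7 7 4 0], max=7
Drop 4: J rot1 at col 0 lands with bottom-row=7; cleared 0 line(s) (total 0); column heights now [10 10 7 4 0], max=10

Answer: 0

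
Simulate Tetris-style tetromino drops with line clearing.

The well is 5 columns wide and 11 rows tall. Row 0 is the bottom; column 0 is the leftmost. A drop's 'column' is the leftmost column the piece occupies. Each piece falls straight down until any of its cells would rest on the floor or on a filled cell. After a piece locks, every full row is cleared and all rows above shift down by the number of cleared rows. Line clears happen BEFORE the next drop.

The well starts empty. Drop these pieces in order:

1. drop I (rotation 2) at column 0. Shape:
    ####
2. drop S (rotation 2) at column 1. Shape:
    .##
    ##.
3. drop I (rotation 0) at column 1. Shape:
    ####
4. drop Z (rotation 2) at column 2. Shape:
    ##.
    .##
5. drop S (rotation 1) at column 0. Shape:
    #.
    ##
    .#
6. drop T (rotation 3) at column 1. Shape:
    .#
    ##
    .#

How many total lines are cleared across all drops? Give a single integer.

Answer: 0

Derivation:
Drop 1: I rot2 at col 0 lands with bottom-row=0; cleared 0 line(s) (total 0); column heights now [1 1 1 1 0], max=1
Drop 2: S rot2 at col 1 lands with bottom-row=1; cleared 0 line(s) (total 0); column heights now [1 2 3 3 0], max=3
Drop 3: I rot0 at col 1 lands with bottom-row=3; cleared 0 line(s) (total 0); column heights now [1 4 4 4 4], max=4
Drop 4: Z rot2 at col 2 lands with bottom-row=4; cleared 0 line(s) (total 0); column heights now [1 4 6 6 5], max=6
Drop 5: S rot1 at col 0 lands with bottom-row=4; cleared 0 line(s) (total 0); column heights now [7 6 6 6 5], max=7
Drop 6: T rot3 at col 1 lands with bottom-row=6; cleared 0 line(s) (total 0); column heights now [7 8 9 6 5], max=9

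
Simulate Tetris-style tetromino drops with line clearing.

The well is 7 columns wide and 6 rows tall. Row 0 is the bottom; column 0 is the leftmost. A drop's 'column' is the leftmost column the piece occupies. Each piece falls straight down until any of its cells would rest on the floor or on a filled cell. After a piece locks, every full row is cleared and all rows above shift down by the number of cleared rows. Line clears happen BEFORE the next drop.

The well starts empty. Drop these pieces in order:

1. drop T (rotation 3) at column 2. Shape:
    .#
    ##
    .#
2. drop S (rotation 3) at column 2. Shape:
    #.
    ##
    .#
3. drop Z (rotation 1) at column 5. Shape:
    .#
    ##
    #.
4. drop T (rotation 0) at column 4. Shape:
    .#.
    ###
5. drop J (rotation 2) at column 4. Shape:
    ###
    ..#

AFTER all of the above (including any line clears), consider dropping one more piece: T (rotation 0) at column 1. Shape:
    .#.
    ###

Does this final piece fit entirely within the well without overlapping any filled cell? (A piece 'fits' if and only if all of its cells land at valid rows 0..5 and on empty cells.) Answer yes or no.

Answer: no

Derivation:
Drop 1: T rot3 at col 2 lands with bottom-row=0; cleared 0 line(s) (total 0); column heights now [0 0 2 3 0 0 0], max=3
Drop 2: S rot3 at col 2 lands with bottom-row=3; cleared 0 line(s) (total 0); column heights now [0 0 6 5 0 0 0], max=6
Drop 3: Z rot1 at col 5 lands with bottom-row=0; cleared 0 line(s) (total 0); column heights now [0 0 6 5 0 2 3], max=6
Drop 4: T rot0 at col 4 lands with bottom-row=3; cleared 0 line(s) (total 0); column heights now [0 0 6 5 4 5 4], max=6
Drop 5: J rot2 at col 4 lands with bottom-row=4; cleared 0 line(s) (total 0); column heights now [0 0 6 5 6 6 6], max=6
Test piece T rot0 at col 1 (width 3): heights before test = [0 0 6 5 6 6 6]; fits = False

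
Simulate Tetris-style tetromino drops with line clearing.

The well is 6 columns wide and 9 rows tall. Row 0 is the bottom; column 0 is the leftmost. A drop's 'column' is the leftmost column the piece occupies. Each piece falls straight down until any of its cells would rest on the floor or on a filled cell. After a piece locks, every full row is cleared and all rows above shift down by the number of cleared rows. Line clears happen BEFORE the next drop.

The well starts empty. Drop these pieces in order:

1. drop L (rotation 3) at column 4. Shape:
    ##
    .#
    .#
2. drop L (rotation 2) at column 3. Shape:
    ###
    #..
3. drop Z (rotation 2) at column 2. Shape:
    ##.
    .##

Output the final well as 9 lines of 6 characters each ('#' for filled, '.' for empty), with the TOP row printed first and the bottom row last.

Answer: ......
......
......
..##..
...##.
...###
...###
.....#
.....#

Derivation:
Drop 1: L rot3 at col 4 lands with bottom-row=0; cleared 0 line(s) (total 0); column heights now [0 0 0 0 3 3], max=3
Drop 2: L rot2 at col 3 lands with bottom-row=2; cleared 0 line(s) (total 0); column heights now [0 0 0 4 4 4], max=4
Drop 3: Z rot2 at col 2 lands with bottom-row=4; cleared 0 line(s) (total 0); column heights now [0 0 6 6 5 4], max=6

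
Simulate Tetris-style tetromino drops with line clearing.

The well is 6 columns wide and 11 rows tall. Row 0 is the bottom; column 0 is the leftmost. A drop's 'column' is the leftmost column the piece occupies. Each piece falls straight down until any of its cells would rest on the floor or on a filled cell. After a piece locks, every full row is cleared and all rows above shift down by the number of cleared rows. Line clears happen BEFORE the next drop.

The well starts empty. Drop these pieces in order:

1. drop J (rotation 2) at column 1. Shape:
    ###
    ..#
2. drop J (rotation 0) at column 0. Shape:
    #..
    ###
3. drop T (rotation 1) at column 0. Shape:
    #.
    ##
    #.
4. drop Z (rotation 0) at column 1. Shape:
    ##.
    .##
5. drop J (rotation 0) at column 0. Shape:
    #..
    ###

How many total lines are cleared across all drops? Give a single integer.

Answer: 0

Derivation:
Drop 1: J rot2 at col 1 lands with bottom-row=0; cleared 0 line(s) (total 0); column heights now [0 2 2 2 0 0], max=2
Drop 2: J rot0 at col 0 lands with bottom-row=2; cleared 0 line(s) (total 0); column heights now [4 3 3 2 0 0], max=4
Drop 3: T rot1 at col 0 lands with bottom-row=4; cleared 0 line(s) (total 0); column heights now [7 6 3 2 0 0], max=7
Drop 4: Z rot0 at col 1 lands with bottom-row=5; cleared 0 line(s) (total 0); column heights now [7 7 7 6 0 0], max=7
Drop 5: J rot0 at col 0 lands with bottom-row=7; cleared 0 line(s) (total 0); column heights now [9 8 8 6 0 0], max=9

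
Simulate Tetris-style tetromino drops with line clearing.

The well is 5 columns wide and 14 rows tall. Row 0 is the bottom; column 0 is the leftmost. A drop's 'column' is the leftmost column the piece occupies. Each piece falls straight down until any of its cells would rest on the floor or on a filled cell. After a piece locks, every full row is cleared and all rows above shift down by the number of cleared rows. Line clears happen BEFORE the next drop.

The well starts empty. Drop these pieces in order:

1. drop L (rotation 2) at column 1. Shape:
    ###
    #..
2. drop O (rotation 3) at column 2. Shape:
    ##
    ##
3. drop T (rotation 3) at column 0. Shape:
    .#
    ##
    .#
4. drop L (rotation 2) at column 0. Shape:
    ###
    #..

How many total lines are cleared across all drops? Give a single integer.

Drop 1: L rot2 at col 1 lands with bottom-row=0; cleared 0 line(s) (total 0); column heights now [0 2 2 2 0], max=2
Drop 2: O rot3 at col 2 lands with bottom-row=2; cleared 0 line(s) (total 0); column heights now [0 2 4 4 0], max=4
Drop 3: T rot3 at col 0 lands with bottom-row=2; cleared 0 line(s) (total 0); column heights now [4 5 4 4 0], max=5
Drop 4: L rot2 at col 0 lands with bottom-row=4; cleared 0 line(s) (total 0); column heights now [6 6 6 4 0], max=6

Answer: 0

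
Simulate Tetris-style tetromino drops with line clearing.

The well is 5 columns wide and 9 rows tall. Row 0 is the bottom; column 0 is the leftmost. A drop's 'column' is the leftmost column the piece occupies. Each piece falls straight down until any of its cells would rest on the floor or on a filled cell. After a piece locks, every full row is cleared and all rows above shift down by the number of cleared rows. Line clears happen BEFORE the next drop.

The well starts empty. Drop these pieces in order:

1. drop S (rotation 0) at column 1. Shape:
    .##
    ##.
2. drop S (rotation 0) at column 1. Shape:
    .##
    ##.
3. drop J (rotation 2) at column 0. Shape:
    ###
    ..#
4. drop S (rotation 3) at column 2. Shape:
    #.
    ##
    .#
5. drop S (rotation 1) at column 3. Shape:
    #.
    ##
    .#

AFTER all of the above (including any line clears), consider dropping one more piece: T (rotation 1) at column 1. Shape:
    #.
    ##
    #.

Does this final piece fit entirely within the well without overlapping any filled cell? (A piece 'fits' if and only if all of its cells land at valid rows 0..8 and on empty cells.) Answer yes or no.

Drop 1: S rot0 at col 1 lands with bottom-row=0; cleared 0 line(s) (total 0); column heights now [0 1 2 2 0], max=2
Drop 2: S rot0 at col 1 lands with bottom-row=2; cleared 0 line(s) (total 0); column heights now [0 3 4 4 0], max=4
Drop 3: J rot2 at col 0 lands with bottom-row=4; cleared 0 line(s) (total 0); column heights now [6 6 6 4 0], max=6
Drop 4: S rot3 at col 2 lands with bottom-row=5; cleared 0 line(s) (total 0); column heights now [6 6 8 7 0], max=8
Drop 5: S rot1 at col 3 lands with bottom-row=6; cleared 0 line(s) (total 0); column heights now [6 6 8 9 8], max=9
Test piece T rot1 at col 1 (width 2): heights before test = [6 6 8 9 8]; fits = False

Answer: no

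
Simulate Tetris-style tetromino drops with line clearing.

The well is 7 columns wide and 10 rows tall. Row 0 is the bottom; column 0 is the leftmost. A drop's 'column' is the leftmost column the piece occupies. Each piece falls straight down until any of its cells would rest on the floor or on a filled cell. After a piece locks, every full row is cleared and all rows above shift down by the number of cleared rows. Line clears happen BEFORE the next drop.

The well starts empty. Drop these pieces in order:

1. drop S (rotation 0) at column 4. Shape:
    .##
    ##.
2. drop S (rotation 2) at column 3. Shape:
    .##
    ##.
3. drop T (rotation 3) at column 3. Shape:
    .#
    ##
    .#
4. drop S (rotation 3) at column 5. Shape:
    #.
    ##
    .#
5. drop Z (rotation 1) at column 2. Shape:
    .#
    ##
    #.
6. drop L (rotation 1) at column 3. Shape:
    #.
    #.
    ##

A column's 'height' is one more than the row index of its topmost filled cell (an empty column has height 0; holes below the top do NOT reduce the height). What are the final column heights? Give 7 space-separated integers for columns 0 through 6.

Answer: 0 0 6 10 8 5 4

Derivation:
Drop 1: S rot0 at col 4 lands with bottom-row=0; cleared 0 line(s) (total 0); column heights now [0 0 0 0 1 2 2], max=2
Drop 2: S rot2 at col 3 lands with bottom-row=1; cleared 0 line(s) (total 0); column heights now [0 0 0 2 3 3 2], max=3
Drop 3: T rot3 at col 3 lands with bottom-row=3; cleared 0 line(s) (total 0); column heights now [0 0 0 5 6 3 2], max=6
Drop 4: S rot3 at col 5 lands with bottom-row=2; cleared 0 line(s) (total 0); column heights now [0 0 0 5 6 5 4], max=6
Drop 5: Z rot1 at col 2 lands with bottom-row=4; cleared 0 line(s) (total 0); column heights now [0 0 6 7 6 5 4], max=7
Drop 6: L rot1 at col 3 lands with bottom-row=7; cleared 0 line(s) (total 0); column heights now [0 0 6 10 8 5 4], max=10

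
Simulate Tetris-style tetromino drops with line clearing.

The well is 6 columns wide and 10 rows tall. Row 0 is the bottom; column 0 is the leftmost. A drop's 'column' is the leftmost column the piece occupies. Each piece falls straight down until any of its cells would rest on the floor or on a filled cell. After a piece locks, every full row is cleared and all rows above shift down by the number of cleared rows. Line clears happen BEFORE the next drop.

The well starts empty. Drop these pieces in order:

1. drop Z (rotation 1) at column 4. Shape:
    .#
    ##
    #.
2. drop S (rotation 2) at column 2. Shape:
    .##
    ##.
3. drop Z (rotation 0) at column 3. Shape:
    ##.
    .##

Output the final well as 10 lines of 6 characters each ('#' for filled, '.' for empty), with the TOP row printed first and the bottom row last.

Drop 1: Z rot1 at col 4 lands with bottom-row=0; cleared 0 line(s) (total 0); column heights now [0 0 0 0 2 3], max=3
Drop 2: S rot2 at col 2 lands with bottom-row=1; cleared 0 line(s) (total 0); column heights now [0 0 2 3 3 3], max=3
Drop 3: Z rot0 at col 3 lands with bottom-row=3; cleared 0 line(s) (total 0); column heights now [0 0 2 5 5 4], max=5

Answer: ......
......
......
......
......
...##.
....##
...###
..####
....#.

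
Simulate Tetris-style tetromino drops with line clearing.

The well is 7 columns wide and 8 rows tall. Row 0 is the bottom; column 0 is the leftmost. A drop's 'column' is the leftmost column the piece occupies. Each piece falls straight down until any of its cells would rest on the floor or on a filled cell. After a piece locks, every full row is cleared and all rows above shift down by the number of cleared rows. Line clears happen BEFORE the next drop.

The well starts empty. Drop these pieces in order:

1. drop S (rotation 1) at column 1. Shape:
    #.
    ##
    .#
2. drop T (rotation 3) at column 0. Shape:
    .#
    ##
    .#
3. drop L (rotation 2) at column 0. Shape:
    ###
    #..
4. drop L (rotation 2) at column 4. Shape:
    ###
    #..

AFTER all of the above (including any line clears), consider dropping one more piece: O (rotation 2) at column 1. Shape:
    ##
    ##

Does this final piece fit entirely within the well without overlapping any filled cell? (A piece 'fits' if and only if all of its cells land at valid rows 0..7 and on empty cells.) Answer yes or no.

Drop 1: S rot1 at col 1 lands with bottom-row=0; cleared 0 line(s) (total 0); column heights now [0 3 2 0 0 0 0], max=3
Drop 2: T rot3 at col 0 lands with bottom-row=3; cleared 0 line(s) (total 0); column heights now [5 6 2 0 0 0 0], max=6
Drop 3: L rot2 at col 0 lands with bottom-row=5; cleared 0 line(s) (total 0); column heights now [7 7 7 0 0 0 0], max=7
Drop 4: L rot2 at col 4 lands with bottom-row=0; cleared 0 line(s) (total 0); column heights now [7 7 7 0 2 2 2], max=7
Test piece O rot2 at col 1 (width 2): heights before test = [7 7 7 0 2 2 2]; fits = False

Answer: no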